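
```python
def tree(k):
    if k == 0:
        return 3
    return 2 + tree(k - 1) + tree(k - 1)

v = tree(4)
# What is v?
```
Call trace (a repeated sub-call is expanded the first time; later identical calls just restate its return value):
tree(k=4)
  tree(k=3)
    tree(k=2)
      tree(k=1)
        tree(k=0)
        -> return 3
        tree(k=0)
        -> return 3
      -> return 8
      tree(k=1) -> return 8  (same call as traced above)
    -> return 18
    tree(k=2) -> return 18  (same call as traced above)
  -> return 38
  tree(k=3) -> return 38  (same call as traced above)
-> return 78

Final answer: 78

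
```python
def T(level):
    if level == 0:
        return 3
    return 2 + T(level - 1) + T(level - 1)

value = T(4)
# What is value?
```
Call trace (a repeated sub-call is expanded the first time; later identical calls just restate its return value):
T(level=4)
  T(level=3)
    T(level=2)
      T(level=1)
        T(level=0)
        -> return 3
        T(level=0)
        -> return 3
      -> return 8
      T(level=1) -> return 8  (same call as traced above)
    -> return 18
    T(level=2) -> return 18  (same call as traced above)
  -> return 38
  T(level=3) -> return 38  (same call as traced above)
-> return 78

Final answer: 78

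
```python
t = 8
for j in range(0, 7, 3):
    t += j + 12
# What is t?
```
Trace:
  t=8
  t=20, j=0
  t=35, j=3
  t=53, j=6

Final answer: 53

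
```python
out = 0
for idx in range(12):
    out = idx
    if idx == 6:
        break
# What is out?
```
Trace:
  out=0
  out=0, idx=0
  out=1, idx=1
  out=2, idx=2
  out=3, idx=3
  out=4, idx=4
  out=5, idx=5
  out=6, idx=6

Final answer: 6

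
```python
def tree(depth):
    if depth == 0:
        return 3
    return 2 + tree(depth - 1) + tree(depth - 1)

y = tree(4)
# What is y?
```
Call trace (a repeated sub-call is expanded the first time; later identical calls just restate its return value):
tree(depth=4)
  tree(depth=3)
    tree(depth=2)
      tree(depth=1)
        tree(depth=0)
        -> return 3
        tree(depth=0)
        -> return 3
      -> return 8
      tree(depth=1) -> return 8  (same call as traced above)
    -> return 18
    tree(depth=2) -> return 18  (same call as traced above)
  -> return 38
  tree(depth=3) -> return 38  (same call as traced above)
-> return 78

Final answer: 78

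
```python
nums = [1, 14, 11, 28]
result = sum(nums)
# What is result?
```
Trace:
  nums=[1, 14, 11, 28]
  nums=[1, 14, 11, 28], result=54

Final answer: 54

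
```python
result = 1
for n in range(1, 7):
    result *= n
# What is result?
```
Trace:
  result=1
  result=1, n=1
  result=2, n=2
  result=6, n=3
  result=24, n=4
  result=120, n=5
  result=720, n=6

Final answer: 720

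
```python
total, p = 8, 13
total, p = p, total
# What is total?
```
Trace:
  total=8, p=13
  total=13, p=8

Final answer: 13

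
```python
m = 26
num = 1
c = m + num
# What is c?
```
Trace:
  m=26
  m=26, num=1
  m=26, num=1, c=27

Final answer: 27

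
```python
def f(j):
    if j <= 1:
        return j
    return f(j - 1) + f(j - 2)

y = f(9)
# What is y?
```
Call trace (a repeated sub-call is expanded the first time; later identical calls just restate its return value):
f(j=9)
  f(j=8)
    f(j=7)
      f(j=6)
        f(j=5)
          f(j=4)
            f(j=3)
              f(j=2)
                f(j=1)
                -> return 1
                f(j=0)
                -> return 0
              -> return 1
              f(j=1)
              -> return 1
            -> return 2
            f(j=2) -> return 1  (same call as traced above)
          -> return 3
          f(j=3) -> return 2  (same call as traced above)
        -> return 5
        f(j=4) -> return 3  (same call as traced above)
      -> return 8
      f(j=5) -> return 5  (same call as traced above)
    -> return 13
    f(j=6) -> return 8  (same call as traced above)
  -> return 21
  f(j=7) -> return 13  (same call as traced above)
-> return 34

Final answer: 34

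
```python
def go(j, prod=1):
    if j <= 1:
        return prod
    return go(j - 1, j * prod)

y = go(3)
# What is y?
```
Call trace:
go(j=3, prod=1)
  go(j=2, prod=3)
    go(j=1, prod=6)
    -> return 6
  -> return 6
-> return 6

Final answer: 6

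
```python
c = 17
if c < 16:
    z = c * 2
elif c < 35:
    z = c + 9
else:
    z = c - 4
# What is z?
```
Trace:
  c=17
  c=17, z=26

Final answer: 26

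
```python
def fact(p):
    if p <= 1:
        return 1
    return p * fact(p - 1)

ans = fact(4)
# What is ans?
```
Call trace:
fact(p=4)
  fact(p=3)
    fact(p=2)
      fact(p=1)
      -> return 1
    -> return 2
  -> return 6
-> return 24

Final answer: 24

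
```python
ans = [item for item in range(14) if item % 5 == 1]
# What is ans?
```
Trace:
  item=0
  item=1
  item=2
  item=3
  item=4
  item=5
  item=6
  item=7
  item=8
  item=9
  item=10
  item=11
  item=12
  item=13
  ans=[1, 6, 11]

Final answer: [1, 6, 11]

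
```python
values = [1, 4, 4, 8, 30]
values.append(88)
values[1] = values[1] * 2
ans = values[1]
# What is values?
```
Trace:
  values=[1, 4, 4, 8, 30]
  values=[1, 4, 4, 8, 30, 88]
  values=[1, 8, 4, 8, 30, 88]
  values=[1, 8, 4, 8, 30, 88], ans=8

Final answer: [1, 8, 4, 8, 30, 88]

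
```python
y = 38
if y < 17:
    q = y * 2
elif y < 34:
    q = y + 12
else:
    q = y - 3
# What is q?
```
Trace:
  y=38
  y=38, q=35

Final answer: 35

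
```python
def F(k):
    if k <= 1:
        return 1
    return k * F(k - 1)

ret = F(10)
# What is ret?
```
Call trace:
F(k=10)
  F(k=9)
    F(k=8)
      F(k=7)
        F(k=6)
          F(k=5)
            F(k=4)
              F(k=3)
                F(k=2)
                  F(k=1)
                  -> return 1
                -> return 2
              -> return 6
            -> return 24
          -> return 120
        -> return 720
      -> return 5040
    -> return 40320
  -> return 362880
-> return 3628800

Final answer: 3628800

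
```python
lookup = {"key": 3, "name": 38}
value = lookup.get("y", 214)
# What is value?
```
Trace:
  lookup={'key': 3, 'name': 38}
  lookup={'key': 3, 'name': 38}, value=214

Final answer: 214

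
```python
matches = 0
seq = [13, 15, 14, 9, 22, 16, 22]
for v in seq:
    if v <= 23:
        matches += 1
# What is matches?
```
Trace:
  matches=0
  matches=1, v=13
  matches=2, v=15
  matches=3, v=14
  matches=4, v=9
  matches=5, v=22
  matches=6, v=16
  matches=7, v=22

Final answer: 7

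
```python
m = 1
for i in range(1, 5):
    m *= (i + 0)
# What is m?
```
Trace:
  m=1
  m=1, i=1
  m=2, i=2
  m=6, i=3
  m=24, i=4

Final answer: 24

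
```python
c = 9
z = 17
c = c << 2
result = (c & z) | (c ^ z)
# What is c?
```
Trace:
  c=9
  c=9, z=17
  c=36, z=17
  c=36, z=17, result=53

Final answer: 36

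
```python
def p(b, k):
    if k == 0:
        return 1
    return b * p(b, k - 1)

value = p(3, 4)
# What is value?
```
Call trace:
p(b=3, k=4)
  p(b=3, k=3)
    p(b=3, k=2)
      p(b=3, k=1)
        p(b=3, k=0)
        -> return 1
      -> return 3
    -> return 9
  -> return 27
-> return 81

Final answer: 81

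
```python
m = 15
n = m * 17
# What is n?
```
Trace:
  m=15
  m=15, n=255

Final answer: 255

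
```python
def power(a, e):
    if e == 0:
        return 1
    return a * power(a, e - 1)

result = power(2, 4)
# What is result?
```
Call trace:
power(a=2, e=4)
  power(a=2, e=3)
    power(a=2, e=2)
      power(a=2, e=1)
        power(a=2, e=0)
        -> return 1
      -> return 2
    -> return 4
  -> return 8
-> return 16

Final answer: 16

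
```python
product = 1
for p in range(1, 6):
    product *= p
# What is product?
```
Trace:
  product=1
  product=1, p=1
  product=2, p=2
  product=6, p=3
  product=24, p=4
  product=120, p=5

Final answer: 120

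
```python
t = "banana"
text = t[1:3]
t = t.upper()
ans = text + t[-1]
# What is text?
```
Trace:
  t='banana'
  t='banana', text='an'
  t='BANANA', text='an'
  t='BANANA', text='an', ans='anA'

Final answer: 'an'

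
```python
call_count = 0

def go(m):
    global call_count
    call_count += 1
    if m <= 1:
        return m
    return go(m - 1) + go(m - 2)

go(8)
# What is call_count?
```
Call trace (a repeated sub-call is expanded the first time; later identical calls just restate its return value):
go(m=8)
  go(m=7)
    go(m=6)
      go(m=5)
        go(m=4)
          go(m=3)
            go(m=2)
              go(m=1)
              -> return 1
              go(m=0)
              -> return 0
            -> return 1
            go(m=1)
            -> return 1
          -> return 2
          go(m=2) -> return 1  (same call as traced above)
        -> return 3
        go(m=3) -> return 2  (same call as traced above)
      -> return 5
      go(m=4) -> return 3  (same call as traced above)
    -> return 8
    go(m=5) -> return 5  (same call as traced above)
  -> return 13
  go(m=6) -> return 8  (same call as traced above)
-> return 21

call_count is incremented once per call, so count the calls in each subtree. Let C(m) = number of calls made by go(m).
C(0) = C(1) = 1 (base case, no recursion); C(m) = 1 + C(m - 1) + C(m - 2) otherwise.
C(2) = 1 + C(1) + C(0) = 1 + 1 + 1 = 3
C(3) = 1 + C(2) + C(1) = 1 + 3 + 1 = 5
C(4) = 1 + C(3) + C(2) = 1 + 5 + 3 = 9
C(5) = 1 + C(4) + C(3) = 1 + 9 + 5 = 15
C(6) = 1 + C(5) + C(4) = 1 + 15 + 9 = 25
C(7) = 1 + C(6) + C(5) = 1 + 25 + 15 = 41
C(8) = 1 + C(7) + C(6) = 1 + 41 + 25 = 67
call_count = C(8) = 67

Final answer: 67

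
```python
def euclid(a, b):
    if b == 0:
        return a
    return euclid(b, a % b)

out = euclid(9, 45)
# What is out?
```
Call trace:
euclid(a=9, b=45)
  euclid(a=45, b=9)
    euclid(a=9, b=0)
    -> return 9
  -> return 9
-> return 9

Final answer: 9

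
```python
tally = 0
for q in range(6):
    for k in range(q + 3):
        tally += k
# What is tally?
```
Trace:
  tally=0
  tally=0, q=0, k=0
  tally=1, q=0, k=1
  tally=3, q=0, k=2
  tally=3, q=1, k=0
  tally=4, q=1, k=1
  tally=6, q=1, k=2
  tally=9, q=1, k=3
  tally=9, q=2, k=0
  tally=10, q=2, k=1
  tally=12, q=2, k=2
  tally=15, q=2, k=3
  tally=19, q=2, k=4
  tally=19, q=3, k=0
  tally=20, q=3, k=1
  tally=22, q=3, k=2
  tally=25, q=3, k=3
  tally=29, q=3, k=4
  tally=34, q=3, k=5
  tally=34, q=4, k=0
  tally=35, q=4, k=1
  tally=37, q=4, k=2
  tally=40, q=4, k=3
  tally=44, q=4, k=4
  tally=49, q=4, k=5
  tally=55, q=4, k=6
  tally=55, q=5, k=0
  tally=56, q=5, k=1
  tally=58, q=5, k=2
  tally=61, q=5, k=3
  tally=65, q=5, k=4
  tally=70, q=5, k=5
  tally=76, q=5, k=6
  tally=83, q=5, k=7

Final answer: 83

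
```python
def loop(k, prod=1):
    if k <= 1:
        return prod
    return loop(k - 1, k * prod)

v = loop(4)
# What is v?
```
Call trace:
loop(k=4, prod=1)
  loop(k=3, prod=4)
    loop(k=2, prod=12)
      loop(k=1, prod=24)
      -> return 24
    -> return 24
  -> return 24
-> return 24

Final answer: 24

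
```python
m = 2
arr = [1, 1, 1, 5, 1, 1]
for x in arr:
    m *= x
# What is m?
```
Trace:
  m=2
  m=2, x=1
  m=2, x=1
  m=2, x=1
  m=10, x=5
  m=10, x=1
  m=10, x=1

Final answer: 10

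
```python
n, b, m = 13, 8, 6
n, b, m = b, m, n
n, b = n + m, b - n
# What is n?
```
Trace:
  n=13, b=8, m=6
  n=8, b=6, m=13
  n=21, b=-2, m=13

Final answer: 21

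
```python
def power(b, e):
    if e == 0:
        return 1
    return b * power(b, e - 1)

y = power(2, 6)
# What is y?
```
Call trace:
power(b=2, e=6)
  power(b=2, e=5)
    power(b=2, e=4)
      power(b=2, e=3)
        power(b=2, e=2)
          power(b=2, e=1)
            power(b=2, e=0)
            -> return 1
          -> return 2
        -> return 4
      -> return 8
    -> return 16
  -> return 32
-> return 64

Final answer: 64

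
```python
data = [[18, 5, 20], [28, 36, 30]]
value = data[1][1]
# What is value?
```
Trace:
  data=[[18, 5, 20], [28, 36, 30]]
  data=[[18, 5, 20], [28, 36, 30]], value=36

Final answer: 36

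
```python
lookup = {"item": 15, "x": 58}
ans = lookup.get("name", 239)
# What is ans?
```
Trace:
  lookup={'item': 15, 'x': 58}
  lookup={'item': 15, 'x': 58}, ans=239

Final answer: 239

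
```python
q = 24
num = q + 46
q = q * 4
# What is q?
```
Trace:
  q=24
  q=24, num=70
  q=96, num=70

Final answer: 96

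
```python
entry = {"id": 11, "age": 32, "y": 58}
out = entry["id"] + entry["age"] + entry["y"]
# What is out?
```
Trace:
  entry={'id': 11, 'age': 32, 'y': 58}
  entry={'id': 11, 'age': 32, 'y': 58}, out=101

Final answer: 101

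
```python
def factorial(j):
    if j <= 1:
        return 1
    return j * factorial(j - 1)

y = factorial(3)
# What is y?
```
Call trace:
factorial(j=3)
  factorial(j=2)
    factorial(j=1)
    -> return 1
  -> return 2
-> return 6

Final answer: 6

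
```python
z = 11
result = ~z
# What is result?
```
Trace:
  z=11
  z=11, result=-12

Final answer: -12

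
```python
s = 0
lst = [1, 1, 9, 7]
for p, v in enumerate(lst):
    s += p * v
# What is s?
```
Trace:
  s=0
  s=0, p=0, v=1
  s=1, p=1, v=1
  s=19, p=2, v=9
  s=40, p=3, v=7

Final answer: 40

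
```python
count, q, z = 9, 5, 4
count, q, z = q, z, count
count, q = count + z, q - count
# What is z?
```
Trace:
  count=9, q=5, z=4
  count=5, q=4, z=9
  count=14, q=-1, z=9

Final answer: 9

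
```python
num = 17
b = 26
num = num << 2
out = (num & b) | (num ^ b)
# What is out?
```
Trace:
  num=17
  num=17, b=26
  num=68, b=26
  num=68, b=26, out=94

Final answer: 94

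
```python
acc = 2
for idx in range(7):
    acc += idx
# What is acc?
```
Trace:
  acc=2
  acc=2, idx=0
  acc=3, idx=1
  acc=5, idx=2
  acc=8, idx=3
  acc=12, idx=4
  acc=17, idx=5
  acc=23, idx=6

Final answer: 23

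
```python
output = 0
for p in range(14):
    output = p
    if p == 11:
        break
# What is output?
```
Trace:
  output=0
  output=0, p=0
  output=1, p=1
  output=2, p=2
  output=3, p=3
  output=4, p=4
  output=5, p=5
  output=6, p=6
  output=7, p=7
  output=8, p=8
  output=9, p=9
  output=10, p=10
  output=11, p=11

Final answer: 11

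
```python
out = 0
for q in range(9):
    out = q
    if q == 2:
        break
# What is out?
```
Trace:
  out=0
  out=0, q=0
  out=1, q=1
  out=2, q=2

Final answer: 2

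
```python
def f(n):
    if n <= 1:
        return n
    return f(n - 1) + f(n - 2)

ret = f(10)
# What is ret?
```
Call trace (a repeated sub-call is expanded the first time; later identical calls just restate its return value):
f(n=10)
  f(n=9)
    f(n=8)
      f(n=7)
        f(n=6)
          f(n=5)
            f(n=4)
              f(n=3)
                f(n=2)
                  f(n=1)
                  -> return 1
                  f(n=0)
                  -> return 0
                -> return 1
                f(n=1)
                -> return 1
              -> return 2
              f(n=2) -> return 1  (same call as traced above)
            -> return 3
            f(n=3) -> return 2  (same call as traced above)
          -> return 5
          f(n=4) -> return 3  (same call as traced above)
        -> return 8
        f(n=5) -> return 5  (same call as traced above)
      -> return 13
      f(n=6) -> return 8  (same call as traced above)
    -> return 21
    f(n=7) -> return 13  (same call as traced above)
  -> return 34
  f(n=8) -> return 21  (same call as traced above)
-> return 55

Final answer: 55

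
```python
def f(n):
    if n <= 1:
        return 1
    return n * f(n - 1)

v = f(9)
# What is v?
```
Call trace:
f(n=9)
  f(n=8)
    f(n=7)
      f(n=6)
        f(n=5)
          f(n=4)
            f(n=3)
              f(n=2)
                f(n=1)
                -> return 1
              -> return 2
            -> return 6
          -> return 24
        -> return 120
      -> return 720
    -> return 5040
  -> return 40320
-> return 362880

Final answer: 362880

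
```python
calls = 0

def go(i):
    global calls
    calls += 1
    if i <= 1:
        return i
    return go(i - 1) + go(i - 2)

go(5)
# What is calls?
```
Call trace (a repeated sub-call is expanded the first time; later identical calls just restate its return value):
go(i=5)
  go(i=4)
    go(i=3)
      go(i=2)
        go(i=1)
        -> return 1
        go(i=0)
        -> return 0
      -> return 1
      go(i=1)
      -> return 1
    -> return 2
    go(i=2) -> return 1  (same call as traced above)
  -> return 3
  go(i=3) -> return 2  (same call as traced above)
-> return 5

calls is incremented once per call, so count the calls in each subtree. Let C(i) = number of calls made by go(i).
C(0) = C(1) = 1 (base case, no recursion); C(i) = 1 + C(i - 1) + C(i - 2) otherwise.
C(2) = 1 + C(1) + C(0) = 1 + 1 + 1 = 3
C(3) = 1 + C(2) + C(1) = 1 + 3 + 1 = 5
C(4) = 1 + C(3) + C(2) = 1 + 5 + 3 = 9
C(5) = 1 + C(4) + C(3) = 1 + 9 + 5 = 15
calls = C(5) = 15

Final answer: 15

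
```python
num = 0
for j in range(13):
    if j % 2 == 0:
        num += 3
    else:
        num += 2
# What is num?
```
Trace:
  num=0
  num=3, j=0
  num=5, j=1
  num=8, j=2
  num=10, j=3
  num=13, j=4
  num=15, j=5
  num=18, j=6
  num=20, j=7
  num=23, j=8
  num=25, j=9
  num=28, j=10
  num=30, j=11
  num=33, j=12

Final answer: 33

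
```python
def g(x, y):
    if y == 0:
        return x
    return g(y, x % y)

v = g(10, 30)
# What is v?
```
Call trace:
g(x=10, y=30)
  g(x=30, y=10)
    g(x=10, y=0)
    -> return 10
  -> return 10
-> return 10

Final answer: 10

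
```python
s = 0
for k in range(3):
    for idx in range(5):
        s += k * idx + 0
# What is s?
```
Trace:
  s=0
  s=0, k=0, idx=0
  s=0, k=0, idx=1
  s=0, k=0, idx=2
  s=0, k=0, idx=3
  s=0, k=0, idx=4
  s=0, k=1, idx=0
  s=1, k=1, idx=1
  s=3, k=1, idx=2
  s=6, k=1, idx=3
  s=10, k=1, idx=4
  s=10, k=2, idx=0
  s=12, k=2, idx=1
  s=16, k=2, idx=2
  s=22, k=2, idx=3
  s=30, k=2, idx=4

Final answer: 30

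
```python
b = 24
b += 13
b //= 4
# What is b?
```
Trace:
  b=24
  b=37
  b=9

Final answer: 9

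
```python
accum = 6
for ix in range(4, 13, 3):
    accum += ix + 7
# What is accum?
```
Trace:
  accum=6
  accum=17, ix=4
  accum=31, ix=7
  accum=48, ix=10

Final answer: 48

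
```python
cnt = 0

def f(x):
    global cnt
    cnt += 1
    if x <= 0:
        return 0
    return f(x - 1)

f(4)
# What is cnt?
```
Call trace:
f(x=4)
  f(x=3)
    f(x=2)
      f(x=1)
        f(x=0)
        -> return 0
      -> return 0
    -> return 0
  -> return 0
-> return 0

cnt is incremented once per call. f is entered once for each x = 4, 3, 2, 1, 0 (the x <= 0 call returns without recursing), i.e. 4 + 1 calls.
cnt = 5

Final answer: 5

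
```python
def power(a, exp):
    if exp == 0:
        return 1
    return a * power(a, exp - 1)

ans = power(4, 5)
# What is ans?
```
Call trace:
power(a=4, exp=5)
  power(a=4, exp=4)
    power(a=4, exp=3)
      power(a=4, exp=2)
        power(a=4, exp=1)
          power(a=4, exp=0)
          -> return 1
        -> return 4
      -> return 16
    -> return 64
  -> return 256
-> return 1024

Final answer: 1024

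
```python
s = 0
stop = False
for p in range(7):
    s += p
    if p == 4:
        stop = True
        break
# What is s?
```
Trace:
  s=0
  s=0, stop=False
  s=0, stop=False, p=0
  s=1, stop=False, p=1
  s=3, stop=False, p=2
  s=6, stop=False, p=3
  s=10, stop=True, p=4

Final answer: 10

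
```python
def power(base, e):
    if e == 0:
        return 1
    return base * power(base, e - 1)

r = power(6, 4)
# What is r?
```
Call trace:
power(base=6, e=4)
  power(base=6, e=3)
    power(base=6, e=2)
      power(base=6, e=1)
        power(base=6, e=0)
        -> return 1
      -> return 6
    -> return 36
  -> return 216
-> return 1296

Final answer: 1296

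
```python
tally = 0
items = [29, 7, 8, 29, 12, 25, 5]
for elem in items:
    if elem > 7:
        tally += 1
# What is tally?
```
Trace:
  tally=0
  tally=1, elem=29
  tally=1, elem=7
  tally=2, elem=8
  tally=3, elem=29
  tally=4, elem=12
  tally=5, elem=25
  tally=5, elem=5

Final answer: 5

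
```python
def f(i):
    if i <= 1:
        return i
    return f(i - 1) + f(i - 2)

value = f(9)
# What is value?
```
Call trace (a repeated sub-call is expanded the first time; later identical calls just restate its return value):
f(i=9)
  f(i=8)
    f(i=7)
      f(i=6)
        f(i=5)
          f(i=4)
            f(i=3)
              f(i=2)
                f(i=1)
                -> return 1
                f(i=0)
                -> return 0
              -> return 1
              f(i=1)
              -> return 1
            -> return 2
            f(i=2) -> return 1  (same call as traced above)
          -> return 3
          f(i=3) -> return 2  (same call as traced above)
        -> return 5
        f(i=4) -> return 3  (same call as traced above)
      -> return 8
      f(i=5) -> return 5  (same call as traced above)
    -> return 13
    f(i=6) -> return 8  (same call as traced above)
  -> return 21
  f(i=7) -> return 13  (same call as traced above)
-> return 34

Final answer: 34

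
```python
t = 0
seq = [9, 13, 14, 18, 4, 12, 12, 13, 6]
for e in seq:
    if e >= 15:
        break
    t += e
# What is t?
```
Trace:
  t=0
  t=9, e=9
  t=22, e=13
  t=36, e=14
  t=36, e=18

Final answer: 36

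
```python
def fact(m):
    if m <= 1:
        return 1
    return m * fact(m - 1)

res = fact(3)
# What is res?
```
Call trace:
fact(m=3)
  fact(m=2)
    fact(m=1)
    -> return 1
  -> return 2
-> return 6

Final answer: 6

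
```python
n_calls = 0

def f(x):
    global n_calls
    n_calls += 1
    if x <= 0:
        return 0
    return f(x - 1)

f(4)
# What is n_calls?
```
Call trace:
f(x=4)
  f(x=3)
    f(x=2)
      f(x=1)
        f(x=0)
        -> return 0
      -> return 0
    -> return 0
  -> return 0
-> return 0

n_calls is incremented once per call. f is entered once for each x = 4, 3, 2, 1, 0 (the x <= 0 call returns without recursing), i.e. 4 + 1 calls.
n_calls = 5

Final answer: 5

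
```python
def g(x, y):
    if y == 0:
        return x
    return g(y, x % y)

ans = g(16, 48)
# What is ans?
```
Call trace:
g(x=16, y=48)
  g(x=48, y=16)
    g(x=16, y=0)
    -> return 16
  -> return 16
-> return 16

Final answer: 16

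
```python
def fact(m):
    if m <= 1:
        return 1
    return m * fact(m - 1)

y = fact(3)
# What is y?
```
Call trace:
fact(m=3)
  fact(m=2)
    fact(m=1)
    -> return 1
  -> return 2
-> return 6

Final answer: 6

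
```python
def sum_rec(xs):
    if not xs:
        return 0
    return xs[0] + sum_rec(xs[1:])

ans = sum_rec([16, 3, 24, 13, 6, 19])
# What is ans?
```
Call trace:
sum_rec(xs=[16, 3, 24, 13, 6, 19])
  sum_rec(xs=[3, 24, 13, 6, 19])
    sum_rec(xs=[24, 13, 6, 19])
      sum_rec(xs=[13, 6, 19])
        sum_rec(xs=[6, 19])
          sum_rec(xs=[19])
            sum_rec(xs=[])
            -> return 0
          -> return 19
        -> return 25
      -> return 38
    -> return 62
  -> return 65
-> return 81

Final answer: 81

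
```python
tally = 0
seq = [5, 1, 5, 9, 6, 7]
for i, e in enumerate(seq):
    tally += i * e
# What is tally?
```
Trace:
  tally=0
  tally=0, i=0, e=5
  tally=1, i=1, e=1
  tally=11, i=2, e=5
  tally=38, i=3, e=9
  tally=62, i=4, e=6
  tally=97, i=5, e=7

Final answer: 97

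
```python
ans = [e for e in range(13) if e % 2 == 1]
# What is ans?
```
Trace:
  e=0
  e=1
  e=2
  e=3
  e=4
  e=5
  e=6
  e=7
  e=8
  e=9
  e=10
  e=11
  e=12
  ans=[1, 3, 5, 7, 9, 11]

Final answer: [1, 3, 5, 7, 9, 11]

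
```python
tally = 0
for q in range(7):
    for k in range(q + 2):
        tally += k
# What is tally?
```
Trace:
  tally=0
  tally=0, q=0, k=0
  tally=1, q=0, k=1
  tally=1, q=1, k=0
  tally=2, q=1, k=1
  tally=4, q=1, k=2
  tally=4, q=2, k=0
  tally=5, q=2, k=1
  tally=7, q=2, k=2
  tally=10, q=2, k=3
  tally=10, q=3, k=0
  tally=11, q=3, k=1
  tally=13, q=3, k=2
  tally=16, q=3, k=3
  tally=20, q=3, k=4
  tally=20, q=4, k=0
  tally=21, q=4, k=1
  tally=23, q=4, k=2
  tally=26, q=4, k=3
  tally=30, q=4, k=4
  tally=35, q=4, k=5
  tally=35, q=5, k=0
  tally=36, q=5, k=1
  tally=38, q=5, k=2
  tally=41, q=5, k=3
  tally=45, q=5, k=4
  tally=50, q=5, k=5
  tally=56, q=5, k=6
  tally=56, q=6, k=0
  tally=57, q=6, k=1
  tally=59, q=6, k=2
  tally=62, q=6, k=3
  tally=66, q=6, k=4
  tally=71, q=6, k=5
  tally=77, q=6, k=6
  tally=84, q=6, k=7

Final answer: 84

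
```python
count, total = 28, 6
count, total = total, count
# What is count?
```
Trace:
  count=28, total=6
  count=6, total=28

Final answer: 6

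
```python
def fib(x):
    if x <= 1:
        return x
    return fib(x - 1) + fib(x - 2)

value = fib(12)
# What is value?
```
Call trace (a repeated sub-call is expanded the first time; later identical calls just restate its return value):
fib(x=12)
  fib(x=11)
    fib(x=10)
      fib(x=9)
        fib(x=8)
          fib(x=7)
            fib(x=6)
              fib(x=5)
                fib(x=4)
                  fib(x=3)
                    fib(x=2)
                      fib(x=1)
                      -> return 1
                      fib(x=0)
                      -> return 0
                    -> return 1
                    fib(x=1)
                    -> return 1
                  -> return 2
                  fib(x=2) -> return 1  (same call as traced above)
                -> return 3
                fib(x=3) -> return 2  (same call as traced above)
              -> return 5
              fib(x=4) -> return 3  (same call as traced above)
            -> return 8
            fib(x=5) -> return 5  (same call as traced above)
          -> return 13
          fib(x=6) -> return 8  (same call as traced above)
        -> return 21
        fib(x=7) -> return 13  (same call as traced above)
      -> return 34
      fib(x=8) -> return 21  (same call as traced above)
    -> return 55
    fib(x=9) -> return 34  (same call as traced above)
  -> return 89
  fib(x=10) -> return 55  (same call as traced above)
-> return 144

Final answer: 144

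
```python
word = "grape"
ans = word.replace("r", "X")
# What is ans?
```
Trace:
  word='grape'
  word='grape', ans='gXape'

Final answer: 'gXape'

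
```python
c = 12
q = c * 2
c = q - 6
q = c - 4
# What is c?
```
Trace:
  c=12
  c=12, q=24
  c=18, q=24
  c=18, q=14

Final answer: 18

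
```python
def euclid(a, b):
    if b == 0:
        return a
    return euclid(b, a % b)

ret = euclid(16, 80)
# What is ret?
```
Call trace:
euclid(a=16, b=80)
  euclid(a=80, b=16)
    euclid(a=16, b=0)
    -> return 16
  -> return 16
-> return 16

Final answer: 16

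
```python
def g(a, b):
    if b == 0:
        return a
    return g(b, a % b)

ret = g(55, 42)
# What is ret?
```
Call trace:
g(a=55, b=42)
  g(a=42, b=13)
    g(a=13, b=3)
      g(a=3, b=1)
        g(a=1, b=0)
        -> return 1
      -> return 1
    -> return 1
  -> return 1
-> return 1

Final answer: 1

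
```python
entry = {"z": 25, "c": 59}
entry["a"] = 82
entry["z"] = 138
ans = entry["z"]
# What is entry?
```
Trace:
  entry={'z': 25, 'c': 59}
  entry={'z': 25, 'c': 59, 'a': 82}
  entry={'z': 138, 'c': 59, 'a': 82}
  entry={'z': 138, 'c': 59, 'a': 82}, ans=138

Final answer: {'z': 138, 'c': 59, 'a': 82}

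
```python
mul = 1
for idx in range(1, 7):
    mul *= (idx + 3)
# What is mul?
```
Trace:
  mul=1
  mul=4, idx=1
  mul=20, idx=2
  mul=120, idx=3
  mul=840, idx=4
  mul=6720, idx=5
  mul=60480, idx=6

Final answer: 60480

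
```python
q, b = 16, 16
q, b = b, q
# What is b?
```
Trace:
  q=16, b=16
  q=16, b=16

Final answer: 16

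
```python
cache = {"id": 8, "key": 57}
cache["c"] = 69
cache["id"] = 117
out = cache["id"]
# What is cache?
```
Trace:
  cache={'id': 8, 'key': 57}
  cache={'id': 8, 'key': 57, 'c': 69}
  cache={'id': 117, 'key': 57, 'c': 69}
  cache={'id': 117, 'key': 57, 'c': 69}, out=117

Final answer: {'id': 117, 'key': 57, 'c': 69}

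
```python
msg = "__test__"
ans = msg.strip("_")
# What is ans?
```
Trace:
  msg='__test__'
  msg='__test__', ans='test'

Final answer: 'test'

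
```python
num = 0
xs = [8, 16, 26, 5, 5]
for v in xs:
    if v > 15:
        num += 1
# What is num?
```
Trace:
  num=0
  num=0, v=8
  num=1, v=16
  num=2, v=26
  num=2, v=5
  num=2, v=5

Final answer: 2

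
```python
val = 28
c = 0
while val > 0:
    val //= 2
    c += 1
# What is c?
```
Trace:
  val=28
  val=28, c=0
  val=14, c=1
  val=7, c=2
  val=3, c=3
  val=1, c=4
  val=0, c=5

Final answer: 5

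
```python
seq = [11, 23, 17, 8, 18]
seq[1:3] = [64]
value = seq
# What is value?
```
Trace:
  seq=[11, 23, 17, 8, 18]
  seq=[11, 64, 8, 18]
  seq=[11, 64, 8, 18], value=[11, 64, 8, 18]

Final answer: [11, 64, 8, 18]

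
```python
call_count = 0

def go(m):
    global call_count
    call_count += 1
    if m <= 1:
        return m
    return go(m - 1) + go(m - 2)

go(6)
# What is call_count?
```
Call trace (a repeated sub-call is expanded the first time; later identical calls just restate its return value):
go(m=6)
  go(m=5)
    go(m=4)
      go(m=3)
        go(m=2)
          go(m=1)
          -> return 1
          go(m=0)
          -> return 0
        -> return 1
        go(m=1)
        -> return 1
      -> return 2
      go(m=2) -> return 1  (same call as traced above)
    -> return 3
    go(m=3) -> return 2  (same call as traced above)
  -> return 5
  go(m=4) -> return 3  (same call as traced above)
-> return 8

call_count is incremented once per call, so count the calls in each subtree. Let C(m) = number of calls made by go(m).
C(0) = C(1) = 1 (base case, no recursion); C(m) = 1 + C(m - 1) + C(m - 2) otherwise.
C(2) = 1 + C(1) + C(0) = 1 + 1 + 1 = 3
C(3) = 1 + C(2) + C(1) = 1 + 3 + 1 = 5
C(4) = 1 + C(3) + C(2) = 1 + 5 + 3 = 9
C(5) = 1 + C(4) + C(3) = 1 + 9 + 5 = 15
C(6) = 1 + C(5) + C(4) = 1 + 15 + 9 = 25
call_count = C(6) = 25

Final answer: 25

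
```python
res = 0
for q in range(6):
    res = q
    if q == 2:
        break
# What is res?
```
Trace:
  res=0
  res=0, q=0
  res=1, q=1
  res=2, q=2

Final answer: 2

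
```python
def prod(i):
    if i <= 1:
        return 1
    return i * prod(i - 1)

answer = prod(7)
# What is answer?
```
Call trace:
prod(i=7)
  prod(i=6)
    prod(i=5)
      prod(i=4)
        prod(i=3)
          prod(i=2)
            prod(i=1)
            -> return 1
          -> return 2
        -> return 6
      -> return 24
    -> return 120
  -> return 720
-> return 5040

Final answer: 5040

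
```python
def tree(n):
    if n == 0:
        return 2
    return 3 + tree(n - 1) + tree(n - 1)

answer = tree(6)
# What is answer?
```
Call trace (a repeated sub-call is expanded the first time; later identical calls just restate its return value):
tree(n=6)
  tree(n=5)
    tree(n=4)
      tree(n=3)
        tree(n=2)
          tree(n=1)
            tree(n=0)
            -> return 2
            tree(n=0)
            -> return 2
          -> return 7
          tree(n=1) -> return 7  (same call as traced above)
        -> return 17
        tree(n=2) -> return 17  (same call as traced above)
      -> return 37
      tree(n=3) -> return 37  (same call as traced above)
    -> return 77
    tree(n=4) -> return 77  (same call as traced above)
  -> return 157
  tree(n=5) -> return 157  (same call as traced above)
-> return 317

Final answer: 317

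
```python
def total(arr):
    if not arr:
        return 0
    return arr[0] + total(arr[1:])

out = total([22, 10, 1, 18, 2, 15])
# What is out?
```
Call trace:
total(arr=[22, 10, 1, 18, 2, 15])
  total(arr=[10, 1, 18, 2, 15])
    total(arr=[1, 18, 2, 15])
      total(arr=[18, 2, 15])
        total(arr=[2, 15])
          total(arr=[15])
            total(arr=[])
            -> return 0
          -> return 15
        -> return 17
      -> return 35
    -> return 36
  -> return 46
-> return 68

Final answer: 68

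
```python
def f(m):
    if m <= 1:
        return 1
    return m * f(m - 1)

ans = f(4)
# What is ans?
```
Call trace:
f(m=4)
  f(m=3)
    f(m=2)
      f(m=1)
      -> return 1
    -> return 2
  -> return 6
-> return 24

Final answer: 24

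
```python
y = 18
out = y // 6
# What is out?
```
Trace:
  y=18
  y=18, out=3

Final answer: 3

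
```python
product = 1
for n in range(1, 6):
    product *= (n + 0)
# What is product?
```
Trace:
  product=1
  product=1, n=1
  product=2, n=2
  product=6, n=3
  product=24, n=4
  product=120, n=5

Final answer: 120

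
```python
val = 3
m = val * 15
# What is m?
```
Trace:
  val=3
  val=3, m=45

Final answer: 45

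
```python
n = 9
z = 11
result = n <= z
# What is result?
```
Trace:
  n=9
  n=9, z=11
  n=9, z=11, result=True

Final answer: True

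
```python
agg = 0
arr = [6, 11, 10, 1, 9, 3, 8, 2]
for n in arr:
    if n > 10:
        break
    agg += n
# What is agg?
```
Trace:
  agg=0
  agg=6, n=6
  agg=6, n=11

Final answer: 6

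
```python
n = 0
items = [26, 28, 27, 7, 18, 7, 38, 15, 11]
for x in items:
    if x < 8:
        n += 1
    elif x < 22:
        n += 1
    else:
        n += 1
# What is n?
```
Trace:
  n=0
  n=1, x=26
  n=2, x=28
  n=3, x=27
  n=4, x=7
  n=5, x=18
  n=6, x=7
  n=7, x=38
  n=8, x=15
  n=9, x=11

Final answer: 9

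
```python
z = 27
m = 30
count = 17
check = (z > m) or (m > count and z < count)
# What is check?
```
Trace:
  z=27
  z=27, m=30
  z=27, m=30, count=17
  z=27, m=30, count=17, check=False

Final answer: False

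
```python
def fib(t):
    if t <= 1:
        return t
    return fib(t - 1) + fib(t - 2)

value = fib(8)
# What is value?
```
Call trace (a repeated sub-call is expanded the first time; later identical calls just restate its return value):
fib(t=8)
  fib(t=7)
    fib(t=6)
      fib(t=5)
        fib(t=4)
          fib(t=3)
            fib(t=2)
              fib(t=1)
              -> return 1
              fib(t=0)
              -> return 0
            -> return 1
            fib(t=1)
            -> return 1
          -> return 2
          fib(t=2) -> return 1  (same call as traced above)
        -> return 3
        fib(t=3) -> return 2  (same call as traced above)
      -> return 5
      fib(t=4) -> return 3  (same call as traced above)
    -> return 8
    fib(t=5) -> return 5  (same call as traced above)
  -> return 13
  fib(t=6) -> return 8  (same call as traced above)
-> return 21

Final answer: 21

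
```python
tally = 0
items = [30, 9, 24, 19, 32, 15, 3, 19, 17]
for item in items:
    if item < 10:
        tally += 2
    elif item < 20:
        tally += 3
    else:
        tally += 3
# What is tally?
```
Trace:
  tally=0
  tally=3, item=30
  tally=5, item=9
  tally=8, item=24
  tally=11, item=19
  tally=14, item=32
  tally=17, item=15
  tally=19, item=3
  tally=22, item=19
  tally=25, item=17

Final answer: 25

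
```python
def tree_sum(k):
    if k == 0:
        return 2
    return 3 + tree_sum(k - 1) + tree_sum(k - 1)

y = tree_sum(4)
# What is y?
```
Call trace (a repeated sub-call is expanded the first time; later identical calls just restate its return value):
tree_sum(k=4)
  tree_sum(k=3)
    tree_sum(k=2)
      tree_sum(k=1)
        tree_sum(k=0)
        -> return 2
        tree_sum(k=0)
        -> return 2
      -> return 7
      tree_sum(k=1) -> return 7  (same call as traced above)
    -> return 17
    tree_sum(k=2) -> return 17  (same call as traced above)
  -> return 37
  tree_sum(k=3) -> return 37  (same call as traced above)
-> return 77

Final answer: 77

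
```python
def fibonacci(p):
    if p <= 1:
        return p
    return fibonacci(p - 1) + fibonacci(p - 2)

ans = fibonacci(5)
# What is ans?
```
Call trace (a repeated sub-call is expanded the first time; later identical calls just restate its return value):
fibonacci(p=5)
  fibonacci(p=4)
    fibonacci(p=3)
      fibonacci(p=2)
        fibonacci(p=1)
        -> return 1
        fibonacci(p=0)
        -> return 0
      -> return 1
      fibonacci(p=1)
      -> return 1
    -> return 2
    fibonacci(p=2) -> return 1  (same call as traced above)
  -> return 3
  fibonacci(p=3) -> return 2  (same call as traced above)
-> return 5

Final answer: 5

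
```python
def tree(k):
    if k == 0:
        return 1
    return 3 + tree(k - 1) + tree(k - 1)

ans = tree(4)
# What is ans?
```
Call trace (a repeated sub-call is expanded the first time; later identical calls just restate its return value):
tree(k=4)
  tree(k=3)
    tree(k=2)
      tree(k=1)
        tree(k=0)
        -> return 1
        tree(k=0)
        -> return 1
      -> return 5
      tree(k=1) -> return 5  (same call as traced above)
    -> return 13
    tree(k=2) -> return 13  (same call as traced above)
  -> return 29
  tree(k=3) -> return 29  (same call as traced above)
-> return 61

Final answer: 61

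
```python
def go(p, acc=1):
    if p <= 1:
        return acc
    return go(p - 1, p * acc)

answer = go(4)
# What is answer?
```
Call trace:
go(p=4, acc=1)
  go(p=3, acc=4)
    go(p=2, acc=12)
      go(p=1, acc=24)
      -> return 24
    -> return 24
  -> return 24
-> return 24

Final answer: 24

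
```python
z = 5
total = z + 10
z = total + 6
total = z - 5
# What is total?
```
Trace:
  z=5
  z=5, total=15
  z=21, total=15
  z=21, total=16

Final answer: 16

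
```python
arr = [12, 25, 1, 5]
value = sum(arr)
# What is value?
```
Trace:
  arr=[12, 25, 1, 5]
  arr=[12, 25, 1, 5], value=43

Final answer: 43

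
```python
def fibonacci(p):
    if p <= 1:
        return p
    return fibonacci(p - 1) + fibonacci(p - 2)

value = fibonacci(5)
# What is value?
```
Call trace (a repeated sub-call is expanded the first time; later identical calls just restate its return value):
fibonacci(p=5)
  fibonacci(p=4)
    fibonacci(p=3)
      fibonacci(p=2)
        fibonacci(p=1)
        -> return 1
        fibonacci(p=0)
        -> return 0
      -> return 1
      fibonacci(p=1)
      -> return 1
    -> return 2
    fibonacci(p=2) -> return 1  (same call as traced above)
  -> return 3
  fibonacci(p=3) -> return 2  (same call as traced above)
-> return 5

Final answer: 5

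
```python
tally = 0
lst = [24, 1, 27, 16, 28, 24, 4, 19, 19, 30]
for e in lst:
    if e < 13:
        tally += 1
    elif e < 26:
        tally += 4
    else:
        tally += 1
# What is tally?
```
Trace:
  tally=0
  tally=4, e=24
  tally=5, e=1
  tally=6, e=27
  tally=10, e=16
  tally=11, e=28
  tally=15, e=24
  tally=16, e=4
  tally=20, e=19
  tally=24, e=19
  tally=25, e=30

Final answer: 25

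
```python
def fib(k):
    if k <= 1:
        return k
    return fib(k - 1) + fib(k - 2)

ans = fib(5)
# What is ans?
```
Call trace (a repeated sub-call is expanded the first time; later identical calls just restate its return value):
fib(k=5)
  fib(k=4)
    fib(k=3)
      fib(k=2)
        fib(k=1)
        -> return 1
        fib(k=0)
        -> return 0
      -> return 1
      fib(k=1)
      -> return 1
    -> return 2
    fib(k=2) -> return 1  (same call as traced above)
  -> return 3
  fib(k=3) -> return 2  (same call as traced above)
-> return 5

Final answer: 5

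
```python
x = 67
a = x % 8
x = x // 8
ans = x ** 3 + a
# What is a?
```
Trace:
  x=67
  x=67, a=3
  x=8, a=3
  x=8, a=3, ans=515

Final answer: 3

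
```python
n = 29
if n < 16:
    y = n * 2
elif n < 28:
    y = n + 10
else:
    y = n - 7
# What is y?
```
Trace:
  n=29
  n=29, y=22

Final answer: 22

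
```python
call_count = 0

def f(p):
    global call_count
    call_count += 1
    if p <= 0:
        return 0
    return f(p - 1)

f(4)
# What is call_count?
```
Call trace:
f(p=4)
  f(p=3)
    f(p=2)
      f(p=1)
        f(p=0)
        -> return 0
      -> return 0
    -> return 0
  -> return 0
-> return 0

call_count is incremented once per call. f is entered once for each p = 4, 3, 2, 1, 0 (the p <= 0 call returns without recursing), i.e. 4 + 1 calls.
call_count = 5

Final answer: 5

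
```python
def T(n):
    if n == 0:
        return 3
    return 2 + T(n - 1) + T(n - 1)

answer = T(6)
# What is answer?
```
Call trace (a repeated sub-call is expanded the first time; later identical calls just restate its return value):
T(n=6)
  T(n=5)
    T(n=4)
      T(n=3)
        T(n=2)
          T(n=1)
            T(n=0)
            -> return 3
            T(n=0)
            -> return 3
          -> return 8
          T(n=1) -> return 8  (same call as traced above)
        -> return 18
        T(n=2) -> return 18  (same call as traced above)
      -> return 38
      T(n=3) -> return 38  (same call as traced above)
    -> return 78
    T(n=4) -> return 78  (same call as traced above)
  -> return 158
  T(n=5) -> return 158  (same call as traced above)
-> return 318

Final answer: 318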